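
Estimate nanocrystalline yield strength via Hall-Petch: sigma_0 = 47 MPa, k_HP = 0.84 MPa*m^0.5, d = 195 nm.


d = 195 nm = 1.95e-07 m
sqrt(d) = 0.000441588
Hall-Petch contribution = k / sqrt(d) = 0.84 / 0.000441588 = 1902.2 MPa
sigma = sigma_0 + k/sqrt(d) = 47 + 1902.2 = 1949.2 MPa

1949.2


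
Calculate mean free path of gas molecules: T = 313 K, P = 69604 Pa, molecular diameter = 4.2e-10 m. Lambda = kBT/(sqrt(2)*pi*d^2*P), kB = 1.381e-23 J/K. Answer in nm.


Mean free path: lambda = kB*T / (sqrt(2) * pi * d^2 * P)
lambda = 1.381e-23 * 313 / (sqrt(2) * pi * (4.2e-10)^2 * 69604)
lambda = 7.92393e-08 m
lambda = 79.24 nm

79.24


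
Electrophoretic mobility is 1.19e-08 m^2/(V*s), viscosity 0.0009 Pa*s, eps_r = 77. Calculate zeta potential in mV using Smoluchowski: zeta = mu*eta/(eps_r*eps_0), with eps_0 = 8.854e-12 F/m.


Smoluchowski equation: zeta = mu * eta / (eps_r * eps_0)
zeta = 1.19e-08 * 0.0009 / (77 * 8.854e-12)
zeta = 0.015709 V = 15.71 mV

15.71


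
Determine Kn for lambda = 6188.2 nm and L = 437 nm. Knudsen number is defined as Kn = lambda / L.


Knudsen number Kn = lambda / L
Kn = 6188.2 / 437
Kn = 14.1606

14.1606


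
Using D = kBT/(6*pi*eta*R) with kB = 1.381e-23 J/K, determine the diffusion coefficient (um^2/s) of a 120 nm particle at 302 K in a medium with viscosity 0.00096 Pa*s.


Radius R = 120/2 = 60 nm = 6e-08 m
D = kB*T / (6*pi*eta*R)
D = 1.381e-23 * 302 / (6 * pi * 0.00096 * 6e-08)
D = 3.84129e-12 m^2/s = 3.841 um^2/s

3.841


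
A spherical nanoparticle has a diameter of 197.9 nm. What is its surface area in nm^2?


Radius r = 197.9/2 = 98.95 nm
Surface area SA = 4 * pi * r^2
SA = 4 * pi * (98.95)^2
SA = 123038.62 nm^2

123038.62


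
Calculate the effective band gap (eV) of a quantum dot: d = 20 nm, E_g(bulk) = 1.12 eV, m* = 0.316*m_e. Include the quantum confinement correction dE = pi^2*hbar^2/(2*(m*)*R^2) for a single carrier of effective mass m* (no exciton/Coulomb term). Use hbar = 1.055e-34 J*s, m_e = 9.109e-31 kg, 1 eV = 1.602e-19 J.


Radius R = 20/2 nm = 1e-08 m
Confinement energy dE = pi^2 * hbar^2 / (2 * m_eff * m_e * R^2)
dE = pi^2 * (1.055e-34)^2 / (2 * 0.316 * 9.109e-31 * (1e-08)^2) J, divided by 1.602e-19 J/eV
dE = 0.0119 eV
Total band gap = E_g(bulk) + dE = 1.12 + 0.0119 = 1.1319 eV

1.1319


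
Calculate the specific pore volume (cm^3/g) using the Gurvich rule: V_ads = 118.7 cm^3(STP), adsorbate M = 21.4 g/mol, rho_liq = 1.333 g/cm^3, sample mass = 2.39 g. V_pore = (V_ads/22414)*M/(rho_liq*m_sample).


Moles adsorbed n = V_ads / 22414 = 118.7 / 22414 = 5.295797e-03 mol
Liquid volume V_liq = n * M / rho_liq = 5.295797e-03 * 21.4 / 1.333 = 0.08502 cm^3
Specific pore volume V_pore = V_liq / m_sample = 0.08502 / 2.39
V_pore = 0.0356 cm^3/g

0.0356


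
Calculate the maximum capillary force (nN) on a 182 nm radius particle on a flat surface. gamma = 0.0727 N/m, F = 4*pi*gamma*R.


Convert radius: R = 182 nm = 1.82e-07 m
F = 4 * pi * gamma * R
F = 4 * pi * 0.0727 * 1.82e-07
F = 1.66271e-07 N = 166.2707 nN

166.2707


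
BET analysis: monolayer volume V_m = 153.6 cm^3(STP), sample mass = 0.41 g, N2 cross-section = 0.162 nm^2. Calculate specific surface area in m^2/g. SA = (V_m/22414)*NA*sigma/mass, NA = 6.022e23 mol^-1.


Number of moles in monolayer = V_m / 22414 = 153.6 / 22414 = 0.00685286
Number of molecules = moles * NA = 0.00685286 * 6.022e23
SA = molecules * sigma / mass
SA = (153.6 / 22414) * 6.022e23 * 0.162e-18 / 0.41
SA = 1630.6 m^2/g

1630.6


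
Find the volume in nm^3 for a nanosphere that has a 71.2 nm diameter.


Radius r = 71.2/2 = 35.6 nm
Volume V = (4/3) * pi * r^3
V = (4/3) * pi * (35.6)^3
V = 188989.9 nm^3

188989.9


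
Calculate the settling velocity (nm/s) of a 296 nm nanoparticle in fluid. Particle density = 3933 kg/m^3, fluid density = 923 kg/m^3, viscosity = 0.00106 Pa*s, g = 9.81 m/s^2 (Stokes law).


Radius R = 296/2 nm = 1.48e-07 m
Density difference = 3933 - 923 = 3010 kg/m^3
v = 2 * R^2 * (rho_p - rho_f) * g / (9 * eta)
v = 2 * (1.48e-07)^2 * 3010 * 9.81 / (9 * 0.00106)
v = 1.35594e-07 m/s = 135.594 nm/s

135.594


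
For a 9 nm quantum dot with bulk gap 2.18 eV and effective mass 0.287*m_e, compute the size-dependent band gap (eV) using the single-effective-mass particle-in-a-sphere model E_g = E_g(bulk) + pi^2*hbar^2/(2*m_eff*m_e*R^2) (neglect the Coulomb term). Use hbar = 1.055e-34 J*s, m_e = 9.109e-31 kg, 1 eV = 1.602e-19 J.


Radius R = 9/2 nm = 4.5e-09 m
Confinement energy dE = pi^2 * hbar^2 / (2 * m_eff * m_e * R^2)
dE = pi^2 * (1.055e-34)^2 / (2 * 0.287 * 9.109e-31 * (4.5e-09)^2) J, divided by 1.602e-19 J/eV
dE = 0.0648 eV
Total band gap = E_g(bulk) + dE = 2.18 + 0.0648 = 2.2448 eV

2.2448


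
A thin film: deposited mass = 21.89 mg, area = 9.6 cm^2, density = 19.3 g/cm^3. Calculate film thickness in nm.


Convert: m = 21.89 mg = 2.1890e-05 kg, A = 9.6 cm^2 = 9.6000e-04 m^2, rho = 19.3 g/cm^3 = 19300 kg/m^3
t = m / (A * rho)
t = 2.1890e-05 / (9.6000e-04 * 19300)
t = 1.1815e-06 m = 1181.5 nm

1181.5


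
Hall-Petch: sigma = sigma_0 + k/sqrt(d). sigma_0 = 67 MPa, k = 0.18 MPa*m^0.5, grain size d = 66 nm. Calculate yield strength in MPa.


d = 66 nm = 6.6e-08 m
sqrt(d) = 0.0002569047
Hall-Petch contribution = k / sqrt(d) = 0.18 / 0.0002569047 = 700.6 MPa
sigma = sigma_0 + k/sqrt(d) = 67 + 700.6 = 767.6 MPa

767.6


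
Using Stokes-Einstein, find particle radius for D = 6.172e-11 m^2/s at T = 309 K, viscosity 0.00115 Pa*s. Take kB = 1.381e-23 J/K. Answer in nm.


Stokes-Einstein: R = kB*T / (6*pi*eta*D)
R = 1.381e-23 * 309 / (6 * pi * 0.00115 * 6.172e-11)
R = 3.18953e-09 m = 3.19 nm

3.19


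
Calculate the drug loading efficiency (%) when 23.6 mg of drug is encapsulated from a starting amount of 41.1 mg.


Drug loading efficiency = (drug loaded / drug initial) * 100
DLE = 23.6 / 41.1 * 100
DLE = 0.5742 * 100
DLE = 57.42%

57.42


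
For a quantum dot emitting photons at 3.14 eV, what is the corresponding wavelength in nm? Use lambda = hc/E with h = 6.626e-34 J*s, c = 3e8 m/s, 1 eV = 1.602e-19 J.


Convert energy: E = 3.14 eV = 3.14 * 1.602e-19 = 5.03028e-19 J
lambda = h*c / E = 6.626e-34 * 3e8 / 5.03028e-19
lambda = 3.95167e-07 m = 395.2 nm

395.2


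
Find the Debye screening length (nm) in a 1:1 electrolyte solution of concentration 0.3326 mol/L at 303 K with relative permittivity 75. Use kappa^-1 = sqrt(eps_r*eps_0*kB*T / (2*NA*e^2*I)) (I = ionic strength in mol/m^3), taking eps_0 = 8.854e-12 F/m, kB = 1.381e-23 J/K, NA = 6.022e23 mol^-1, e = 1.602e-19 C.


Ionic strength I = 0.3326 * 1^2 * 1000 = 332.6 mol/m^3
kappa^-1 = sqrt(75 * 8.854e-12 * 1.381e-23 * 303 / (2 * 6.022e23 * (1.602e-19)^2 * 332.6))
kappa^-1 = 0.52 nm

0.52


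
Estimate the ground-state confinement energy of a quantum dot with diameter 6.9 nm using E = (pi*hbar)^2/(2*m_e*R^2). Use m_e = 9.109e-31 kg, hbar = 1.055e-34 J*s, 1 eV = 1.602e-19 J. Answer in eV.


Radius R = 6.9/2 = 3.45 nm = 3.45e-09 m
E = (pi * 1.055e-34)^2 / (2 * 9.109e-31 * (3.45e-09)^2)
E(J) = 5.06601e-21
E = E(J) / 1.602e-19 = 0.0316 eV

0.0316


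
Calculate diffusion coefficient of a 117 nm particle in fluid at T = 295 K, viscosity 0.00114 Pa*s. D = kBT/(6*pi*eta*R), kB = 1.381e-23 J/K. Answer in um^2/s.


Radius R = 117/2 = 58.5 nm = 5.85e-08 m
D = kB*T / (6*pi*eta*R)
D = 1.381e-23 * 295 / (6 * pi * 0.00114 * 5.85e-08)
D = 3.24081e-12 m^2/s = 3.241 um^2/s

3.241


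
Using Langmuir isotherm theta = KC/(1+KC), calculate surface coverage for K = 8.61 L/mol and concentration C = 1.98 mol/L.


Langmuir isotherm: theta = K*C / (1 + K*C)
K*C = 8.61 * 1.98 = 17.0478
theta = 17.0478 / (1 + 17.0478) = 17.0478 / 18.0478
theta = 0.9446

0.9446


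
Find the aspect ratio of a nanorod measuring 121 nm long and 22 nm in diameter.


Aspect ratio AR = length / diameter
AR = 121 / 22
AR = 5.5

5.5


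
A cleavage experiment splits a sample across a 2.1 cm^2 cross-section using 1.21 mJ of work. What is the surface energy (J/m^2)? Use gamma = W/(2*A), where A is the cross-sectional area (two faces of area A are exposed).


Convert: A = 2.1 cm^2 = 0.00021 m^2, W = 1.21 mJ = 0.00121 J
Cleaving exposes two faces of area A, so total new surface = 2*A and gamma = W / (2*A)
gamma = 0.00121 / (2 * 0.00021)
gamma = 2.881 J/m^2

2.881


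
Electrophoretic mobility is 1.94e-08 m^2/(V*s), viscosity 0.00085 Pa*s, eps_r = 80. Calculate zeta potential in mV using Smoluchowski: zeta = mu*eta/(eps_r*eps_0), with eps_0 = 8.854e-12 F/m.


Smoluchowski equation: zeta = mu * eta / (eps_r * eps_0)
zeta = 1.94e-08 * 0.00085 / (80 * 8.854e-12)
zeta = 0.02328 V = 23.28 mV

23.28


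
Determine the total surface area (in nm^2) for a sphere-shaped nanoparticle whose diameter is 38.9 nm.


Radius r = 38.9/2 = 19.45 nm
Surface area SA = 4 * pi * r^2
SA = 4 * pi * (19.45)^2
SA = 4753.89 nm^2

4753.89


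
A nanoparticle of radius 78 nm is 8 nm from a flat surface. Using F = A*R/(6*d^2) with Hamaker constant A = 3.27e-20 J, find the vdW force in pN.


Convert to SI: R = 78 nm = 7.8e-08 m, d = 8 nm = 8e-09 m
F = A * R / (6 * d^2)
F = 3.27e-20 * 7.8e-08 / (6 * (8e-09)^2)
F = 6.64219e-12 N = 6.642 pN

6.642


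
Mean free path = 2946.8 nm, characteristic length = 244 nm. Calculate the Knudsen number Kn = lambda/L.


Knudsen number Kn = lambda / L
Kn = 2946.8 / 244
Kn = 12.077

12.077


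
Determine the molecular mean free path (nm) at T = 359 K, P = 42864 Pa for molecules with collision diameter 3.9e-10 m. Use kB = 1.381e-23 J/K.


Mean free path: lambda = kB*T / (sqrt(2) * pi * d^2 * P)
lambda = 1.381e-23 * 359 / (sqrt(2) * pi * (3.9e-10)^2 * 42864)
lambda = 1.7116e-07 m
lambda = 171.16 nm

171.16


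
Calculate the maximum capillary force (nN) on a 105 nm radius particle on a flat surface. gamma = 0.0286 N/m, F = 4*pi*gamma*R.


Convert radius: R = 105 nm = 1.05e-07 m
F = 4 * pi * gamma * R
F = 4 * pi * 0.0286 * 1.05e-07
F = 3.77368e-08 N = 37.7368 nN

37.7368


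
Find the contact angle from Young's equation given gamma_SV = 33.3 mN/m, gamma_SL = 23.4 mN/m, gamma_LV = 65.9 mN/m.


cos(theta) = (gamma_SV - gamma_SL) / gamma_LV
cos(theta) = (33.3 - 23.4) / 65.9
cos(theta) = 0.150228
theta = arccos(0.150228) = 81.36 degrees

81.36


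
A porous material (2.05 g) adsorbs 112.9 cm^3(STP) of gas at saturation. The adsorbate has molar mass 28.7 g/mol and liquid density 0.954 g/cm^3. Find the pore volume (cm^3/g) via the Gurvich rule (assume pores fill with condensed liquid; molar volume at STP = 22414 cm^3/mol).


Moles adsorbed n = V_ads / 22414 = 112.9 / 22414 = 5.037030e-03 mol
Liquid volume V_liq = n * M / rho_liq = 5.037030e-03 * 28.7 / 0.954 = 0.15153 cm^3
Specific pore volume V_pore = V_liq / m_sample = 0.15153 / 2.05
V_pore = 0.0739 cm^3/g

0.0739


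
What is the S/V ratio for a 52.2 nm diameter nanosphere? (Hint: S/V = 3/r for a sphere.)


Radius r = 52.2/2 = 26.1 nm
S/V = 3 / r = 3 / 26.1
S/V = 0.1149 nm^-1

0.1149


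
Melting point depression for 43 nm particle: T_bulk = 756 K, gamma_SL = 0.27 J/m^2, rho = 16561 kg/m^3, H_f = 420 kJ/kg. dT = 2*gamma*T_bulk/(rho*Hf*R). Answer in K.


Radius R = 43/2 = 21.5 nm = 2.15e-08 m
Convert H_f = 420 kJ/kg = 420000 J/kg
dT = 2 * gamma_SL * T_bulk / (rho * H_f * R)
dT = 2 * 0.27 * 756 / (16561 * 420000 * 2.15e-08)
dT = 2.7 K

2.7


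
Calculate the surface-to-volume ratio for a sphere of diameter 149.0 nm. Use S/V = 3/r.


Radius r = 149.0/2 = 74.5 nm
S/V = 3 / r = 3 / 74.5
S/V = 0.0403 nm^-1

0.0403


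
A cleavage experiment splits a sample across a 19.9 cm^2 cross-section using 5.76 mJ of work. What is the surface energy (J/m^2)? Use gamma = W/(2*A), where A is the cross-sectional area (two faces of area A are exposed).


Convert: A = 19.9 cm^2 = 0.00199 m^2, W = 5.76 mJ = 0.00576 J
Cleaving exposes two faces of area A, so total new surface = 2*A and gamma = W / (2*A)
gamma = 0.00576 / (2 * 0.00199)
gamma = 1.447 J/m^2

1.447


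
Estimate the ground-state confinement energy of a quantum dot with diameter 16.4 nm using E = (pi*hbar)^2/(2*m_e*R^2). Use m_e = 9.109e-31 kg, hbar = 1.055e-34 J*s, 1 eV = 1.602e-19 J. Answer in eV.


Radius R = 16.4/2 = 8.2 nm = 8.2e-09 m
E = (pi * 1.055e-34)^2 / (2 * 9.109e-31 * (8.2e-09)^2)
E(J) = 8.9676e-22
E = E(J) / 1.602e-19 = 0.0056 eV

0.0056


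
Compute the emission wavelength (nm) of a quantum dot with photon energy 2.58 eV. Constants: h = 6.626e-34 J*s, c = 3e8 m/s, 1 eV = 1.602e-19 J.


Convert energy: E = 2.58 eV = 2.58 * 1.602e-19 = 4.13316e-19 J
lambda = h*c / E = 6.626e-34 * 3e8 / 4.13316e-19
lambda = 4.8094e-07 m = 480.9 nm

480.9


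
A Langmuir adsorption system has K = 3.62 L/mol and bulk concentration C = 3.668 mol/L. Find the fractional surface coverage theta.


Langmuir isotherm: theta = K*C / (1 + K*C)
K*C = 3.62 * 3.668 = 13.27816
theta = 13.27816 / (1 + 13.27816) = 13.27816 / 14.27816
theta = 0.93

0.93


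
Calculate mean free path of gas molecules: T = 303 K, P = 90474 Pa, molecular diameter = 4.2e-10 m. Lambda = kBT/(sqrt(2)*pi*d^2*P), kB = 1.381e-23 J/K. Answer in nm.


Mean free path: lambda = kB*T / (sqrt(2) * pi * d^2 * P)
lambda = 1.381e-23 * 303 / (sqrt(2) * pi * (4.2e-10)^2 * 90474)
lambda = 5.90132e-08 m
lambda = 59.01 nm

59.01


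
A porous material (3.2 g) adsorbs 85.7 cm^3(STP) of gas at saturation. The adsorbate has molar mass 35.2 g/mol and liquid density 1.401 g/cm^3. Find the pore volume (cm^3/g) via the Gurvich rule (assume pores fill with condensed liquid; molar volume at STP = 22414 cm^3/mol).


Moles adsorbed n = V_ads / 22414 = 85.7 / 22414 = 3.823503e-03 mol
Liquid volume V_liq = n * M / rho_liq = 3.823503e-03 * 35.2 / 1.401 = 0.09607 cm^3
Specific pore volume V_pore = V_liq / m_sample = 0.09607 / 3.2
V_pore = 0.03 cm^3/g

0.03


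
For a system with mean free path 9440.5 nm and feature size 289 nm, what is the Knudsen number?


Knudsen number Kn = lambda / L
Kn = 9440.5 / 289
Kn = 32.6661

32.6661


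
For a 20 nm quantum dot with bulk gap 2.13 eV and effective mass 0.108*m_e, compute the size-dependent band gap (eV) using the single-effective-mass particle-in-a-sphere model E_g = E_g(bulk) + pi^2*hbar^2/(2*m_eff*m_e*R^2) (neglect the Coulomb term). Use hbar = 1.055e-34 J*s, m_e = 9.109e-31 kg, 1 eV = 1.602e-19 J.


Radius R = 20/2 nm = 1e-08 m
Confinement energy dE = pi^2 * hbar^2 / (2 * m_eff * m_e * R^2)
dE = pi^2 * (1.055e-34)^2 / (2 * 0.108 * 9.109e-31 * (1e-08)^2) J, divided by 1.602e-19 J/eV
dE = 0.0349 eV
Total band gap = E_g(bulk) + dE = 2.13 + 0.0349 = 2.1649 eV

2.1649


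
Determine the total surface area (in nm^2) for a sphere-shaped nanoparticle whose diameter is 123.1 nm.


Radius r = 123.1/2 = 61.55 nm
Surface area SA = 4 * pi * r^2
SA = 4 * pi * (61.55)^2
SA = 47606.47 nm^2

47606.47


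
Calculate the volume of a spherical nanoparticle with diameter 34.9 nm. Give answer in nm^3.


Radius r = 34.9/2 = 17.45 nm
Volume V = (4/3) * pi * r^3
V = (4/3) * pi * (17.45)^3
V = 22257.42 nm^3

22257.42


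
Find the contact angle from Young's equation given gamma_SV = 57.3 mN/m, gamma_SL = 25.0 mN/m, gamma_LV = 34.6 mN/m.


cos(theta) = (gamma_SV - gamma_SL) / gamma_LV
cos(theta) = (57.3 - 25.0) / 34.6
cos(theta) = 0.933526
theta = arccos(0.933526) = 21.01 degrees

21.01


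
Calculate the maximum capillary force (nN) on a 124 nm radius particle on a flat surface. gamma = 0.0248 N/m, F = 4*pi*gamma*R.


Convert radius: R = 124 nm = 1.24e-07 m
F = 4 * pi * gamma * R
F = 4 * pi * 0.0248 * 1.24e-07
F = 3.86441e-08 N = 38.6441 nN

38.6441


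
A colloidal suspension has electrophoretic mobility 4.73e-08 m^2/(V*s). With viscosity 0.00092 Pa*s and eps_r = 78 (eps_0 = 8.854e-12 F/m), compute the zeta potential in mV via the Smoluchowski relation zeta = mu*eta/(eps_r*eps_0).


Smoluchowski equation: zeta = mu * eta / (eps_r * eps_0)
zeta = 4.73e-08 * 0.00092 / (78 * 8.854e-12)
zeta = 0.063011 V = 63.01 mV

63.01


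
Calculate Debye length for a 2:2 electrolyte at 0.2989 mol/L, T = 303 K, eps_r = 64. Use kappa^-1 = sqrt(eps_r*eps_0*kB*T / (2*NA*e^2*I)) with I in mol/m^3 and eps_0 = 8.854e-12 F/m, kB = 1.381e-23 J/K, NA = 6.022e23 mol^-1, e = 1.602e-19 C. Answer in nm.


Ionic strength I = 0.2989 * 2^2 * 1000 = 1195.6 mol/m^3
kappa^-1 = sqrt(64 * 8.854e-12 * 1.381e-23 * 303 / (2 * 6.022e23 * (1.602e-19)^2 * 1195.6))
kappa^-1 = 0.253 nm

0.253


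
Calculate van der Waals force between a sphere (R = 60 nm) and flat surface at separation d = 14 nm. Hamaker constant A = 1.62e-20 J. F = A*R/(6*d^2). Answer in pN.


Convert to SI: R = 60 nm = 6e-08 m, d = 14 nm = 1.4e-08 m
F = A * R / (6 * d^2)
F = 1.62e-20 * 6e-08 / (6 * (1.4e-08)^2)
F = 8.26531e-13 N = 0.827 pN

0.827


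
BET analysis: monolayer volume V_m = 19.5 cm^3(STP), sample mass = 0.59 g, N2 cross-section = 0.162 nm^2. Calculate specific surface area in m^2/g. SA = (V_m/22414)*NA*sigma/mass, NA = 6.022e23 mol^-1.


Number of moles in monolayer = V_m / 22414 = 19.5 / 22414 = 0.00086999
Number of molecules = moles * NA = 0.00086999 * 6.022e23
SA = molecules * sigma / mass
SA = (19.5 / 22414) * 6.022e23 * 0.162e-18 / 0.59
SA = 143.9 m^2/g

143.9


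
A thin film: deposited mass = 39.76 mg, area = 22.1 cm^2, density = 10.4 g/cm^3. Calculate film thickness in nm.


Convert: m = 39.76 mg = 3.9760e-05 kg, A = 22.1 cm^2 = 2.2100e-03 m^2, rho = 10.4 g/cm^3 = 10400 kg/m^3
t = m / (A * rho)
t = 3.9760e-05 / (2.2100e-03 * 10400)
t = 1.7299e-06 m = 1729.9 nm

1729.9


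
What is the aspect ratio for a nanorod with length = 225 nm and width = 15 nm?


Aspect ratio AR = length / diameter
AR = 225 / 15
AR = 15.0

15.0


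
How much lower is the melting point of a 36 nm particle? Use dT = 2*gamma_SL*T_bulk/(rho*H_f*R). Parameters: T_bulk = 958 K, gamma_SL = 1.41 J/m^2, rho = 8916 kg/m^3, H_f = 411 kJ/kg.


Radius R = 36/2 = 18 nm = 1.8e-08 m
Convert H_f = 411 kJ/kg = 411000 J/kg
dT = 2 * gamma_SL * T_bulk / (rho * H_f * R)
dT = 2 * 1.41 * 958 / (8916 * 411000 * 1.8e-08)
dT = 41.0 K

41.0


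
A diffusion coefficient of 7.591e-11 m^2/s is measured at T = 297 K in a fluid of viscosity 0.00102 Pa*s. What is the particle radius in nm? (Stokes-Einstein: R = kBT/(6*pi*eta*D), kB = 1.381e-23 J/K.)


Stokes-Einstein: R = kB*T / (6*pi*eta*D)
R = 1.381e-23 * 297 / (6 * pi * 0.00102 * 7.591e-11)
R = 2.81028e-09 m = 2.81 nm

2.81


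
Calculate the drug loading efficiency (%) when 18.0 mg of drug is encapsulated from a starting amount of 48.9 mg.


Drug loading efficiency = (drug loaded / drug initial) * 100
DLE = 18.0 / 48.9 * 100
DLE = 0.3681 * 100
DLE = 36.81%

36.81


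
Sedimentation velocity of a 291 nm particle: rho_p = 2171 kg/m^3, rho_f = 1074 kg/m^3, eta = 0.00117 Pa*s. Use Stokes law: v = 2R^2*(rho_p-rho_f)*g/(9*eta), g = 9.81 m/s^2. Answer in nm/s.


Radius R = 291/2 nm = 1.455e-07 m
Density difference = 2171 - 1074 = 1097 kg/m^3
v = 2 * R^2 * (rho_p - rho_f) * g / (9 * eta)
v = 2 * (1.455e-07)^2 * 1097 * 9.81 / (9 * 0.00117)
v = 4.32716e-08 m/s = 43.2716 nm/s

43.2716


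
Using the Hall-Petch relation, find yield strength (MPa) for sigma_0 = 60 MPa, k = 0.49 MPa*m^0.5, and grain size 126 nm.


d = 126 nm = 1.26e-07 m
sqrt(d) = 0.0003549648
Hall-Petch contribution = k / sqrt(d) = 0.49 / 0.0003549648 = 1380.4 MPa
sigma = sigma_0 + k/sqrt(d) = 60 + 1380.4 = 1440.4 MPa

1440.4


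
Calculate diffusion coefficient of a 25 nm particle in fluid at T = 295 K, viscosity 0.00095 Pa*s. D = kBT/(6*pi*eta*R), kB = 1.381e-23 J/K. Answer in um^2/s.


Radius R = 25/2 = 12.5 nm = 1.25e-08 m
D = kB*T / (6*pi*eta*R)
D = 1.381e-23 * 295 / (6 * pi * 0.00095 * 1.25e-08)
D = 1.82004e-11 m^2/s = 18.2 um^2/s

18.2


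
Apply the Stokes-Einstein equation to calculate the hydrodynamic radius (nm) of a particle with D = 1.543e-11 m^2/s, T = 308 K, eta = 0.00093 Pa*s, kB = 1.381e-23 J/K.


Stokes-Einstein: R = kB*T / (6*pi*eta*D)
R = 1.381e-23 * 308 / (6 * pi * 0.00093 * 1.543e-11)
R = 1.57251e-08 m = 15.73 nm

15.73


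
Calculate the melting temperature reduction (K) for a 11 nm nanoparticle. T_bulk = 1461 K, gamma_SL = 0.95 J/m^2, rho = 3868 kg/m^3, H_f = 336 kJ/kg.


Radius R = 11/2 = 5.5 nm = 5.5e-09 m
Convert H_f = 336 kJ/kg = 336000 J/kg
dT = 2 * gamma_SL * T_bulk / (rho * H_f * R)
dT = 2 * 0.95 * 1461 / (3868 * 336000 * 5.5e-09)
dT = 388.3 K

388.3


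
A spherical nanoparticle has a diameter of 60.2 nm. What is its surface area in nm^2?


Radius r = 60.2/2 = 30.1 nm
Surface area SA = 4 * pi * r^2
SA = 4 * pi * (30.1)^2
SA = 11385.26 nm^2

11385.26


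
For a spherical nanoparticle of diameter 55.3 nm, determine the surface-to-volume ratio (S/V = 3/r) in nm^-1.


Radius r = 55.3/2 = 27.65 nm
S/V = 3 / r = 3 / 27.65
S/V = 0.1085 nm^-1

0.1085


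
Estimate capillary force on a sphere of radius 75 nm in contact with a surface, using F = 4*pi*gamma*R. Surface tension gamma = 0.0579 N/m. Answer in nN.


Convert radius: R = 75 nm = 7.5e-08 m
F = 4 * pi * gamma * R
F = 4 * pi * 0.0579 * 7.5e-08
F = 5.45695e-08 N = 54.5695 nN

54.5695


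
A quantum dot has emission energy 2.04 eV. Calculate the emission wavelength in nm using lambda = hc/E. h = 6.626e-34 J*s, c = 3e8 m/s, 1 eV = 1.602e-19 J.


Convert energy: E = 2.04 eV = 2.04 * 1.602e-19 = 3.26808e-19 J
lambda = h*c / E = 6.626e-34 * 3e8 / 3.26808e-19
lambda = 6.08247e-07 m = 608.2 nm

608.2


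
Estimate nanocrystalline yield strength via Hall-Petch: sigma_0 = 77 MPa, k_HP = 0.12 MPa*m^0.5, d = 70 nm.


d = 70 nm = 7e-08 m
sqrt(d) = 0.0002645751
Hall-Petch contribution = k / sqrt(d) = 0.12 / 0.0002645751 = 453.6 MPa
sigma = sigma_0 + k/sqrt(d) = 77 + 453.6 = 530.6 MPa

530.6


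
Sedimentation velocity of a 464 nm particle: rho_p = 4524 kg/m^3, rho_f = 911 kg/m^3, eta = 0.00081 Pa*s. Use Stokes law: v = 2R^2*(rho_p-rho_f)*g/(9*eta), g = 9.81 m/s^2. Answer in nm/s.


Radius R = 464/2 nm = 2.32e-07 m
Density difference = 4524 - 911 = 3613 kg/m^3
v = 2 * R^2 * (rho_p - rho_f) * g / (9 * eta)
v = 2 * (2.32e-07)^2 * 3613 * 9.81 / (9 * 0.00081)
v = 5.23378e-07 m/s = 523.3779 nm/s

523.3779


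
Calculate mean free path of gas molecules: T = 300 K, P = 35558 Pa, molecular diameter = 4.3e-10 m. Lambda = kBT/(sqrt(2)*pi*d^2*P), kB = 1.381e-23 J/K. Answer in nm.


Mean free path: lambda = kB*T / (sqrt(2) * pi * d^2 * P)
lambda = 1.381e-23 * 300 / (sqrt(2) * pi * (4.3e-10)^2 * 35558)
lambda = 1.41833e-07 m
lambda = 141.83 nm

141.83


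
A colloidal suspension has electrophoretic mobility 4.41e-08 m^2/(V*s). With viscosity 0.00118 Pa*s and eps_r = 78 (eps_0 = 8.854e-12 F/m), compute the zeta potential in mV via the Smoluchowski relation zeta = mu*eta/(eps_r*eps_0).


Smoluchowski equation: zeta = mu * eta / (eps_r * eps_0)
zeta = 4.41e-08 * 0.00118 / (78 * 8.854e-12)
zeta = 0.075351 V = 75.35 mV

75.35


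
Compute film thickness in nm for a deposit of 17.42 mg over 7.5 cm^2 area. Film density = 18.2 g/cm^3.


Convert: m = 17.42 mg = 1.7420e-05 kg, A = 7.5 cm^2 = 7.5000e-04 m^2, rho = 18.2 g/cm^3 = 18200 kg/m^3
t = m / (A * rho)
t = 1.7420e-05 / (7.5000e-04 * 18200)
t = 1.2762e-06 m = 1276.2 nm

1276.2


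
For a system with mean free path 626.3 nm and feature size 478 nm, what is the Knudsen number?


Knudsen number Kn = lambda / L
Kn = 626.3 / 478
Kn = 1.3103

1.3103


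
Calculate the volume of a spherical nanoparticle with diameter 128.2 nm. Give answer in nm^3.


Radius r = 128.2/2 = 64.1 nm
Volume V = (4/3) * pi * r^3
V = (4/3) * pi * (64.1)^3
V = 1103221.45 nm^3

1103221.45


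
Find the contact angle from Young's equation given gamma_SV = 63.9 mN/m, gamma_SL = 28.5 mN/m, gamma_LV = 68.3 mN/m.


cos(theta) = (gamma_SV - gamma_SL) / gamma_LV
cos(theta) = (63.9 - 28.5) / 68.3
cos(theta) = 0.518302
theta = arccos(0.518302) = 58.78 degrees

58.78


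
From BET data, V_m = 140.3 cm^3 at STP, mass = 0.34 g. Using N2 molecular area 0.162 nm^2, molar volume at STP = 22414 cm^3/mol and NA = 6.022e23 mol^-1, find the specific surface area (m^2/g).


Number of moles in monolayer = V_m / 22414 = 140.3 / 22414 = 0.00625948
Number of molecules = moles * NA = 0.00625948 * 6.022e23
SA = molecules * sigma / mass
SA = (140.3 / 22414) * 6.022e23 * 0.162e-18 / 0.34
SA = 1796.0 m^2/g

1796.0


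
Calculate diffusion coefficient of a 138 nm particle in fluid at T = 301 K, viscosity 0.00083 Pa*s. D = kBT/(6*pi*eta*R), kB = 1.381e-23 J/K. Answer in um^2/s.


Radius R = 138/2 = 69 nm = 6.9e-08 m
D = kB*T / (6*pi*eta*R)
D = 1.381e-23 * 301 / (6 * pi * 0.00083 * 6.9e-08)
D = 3.85063e-12 m^2/s = 3.851 um^2/s

3.851


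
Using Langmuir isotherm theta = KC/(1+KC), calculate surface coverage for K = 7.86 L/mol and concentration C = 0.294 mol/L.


Langmuir isotherm: theta = K*C / (1 + K*C)
K*C = 7.86 * 0.294 = 2.31084
theta = 2.31084 / (1 + 2.31084) = 2.31084 / 3.31084
theta = 0.698

0.698


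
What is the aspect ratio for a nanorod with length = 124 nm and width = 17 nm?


Aspect ratio AR = length / diameter
AR = 124 / 17
AR = 7.29

7.29


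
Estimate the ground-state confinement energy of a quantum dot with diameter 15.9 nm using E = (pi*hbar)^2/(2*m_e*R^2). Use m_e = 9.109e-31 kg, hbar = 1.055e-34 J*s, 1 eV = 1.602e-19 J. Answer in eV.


Radius R = 15.9/2 = 7.95 nm = 7.95e-09 m
E = (pi * 1.055e-34)^2 / (2 * 9.109e-31 * (7.95e-09)^2)
E(J) = 9.54047e-22
E = E(J) / 1.602e-19 = 0.006 eV

0.006


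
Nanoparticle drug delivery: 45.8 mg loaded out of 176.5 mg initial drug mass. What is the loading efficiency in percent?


Drug loading efficiency = (drug loaded / drug initial) * 100
DLE = 45.8 / 176.5 * 100
DLE = 0.2595 * 100
DLE = 25.95%

25.95


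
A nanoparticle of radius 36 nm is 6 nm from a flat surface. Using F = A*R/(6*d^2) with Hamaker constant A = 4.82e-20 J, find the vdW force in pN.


Convert to SI: R = 36 nm = 3.6e-08 m, d = 6 nm = 6e-09 m
F = A * R / (6 * d^2)
F = 4.82e-20 * 3.6e-08 / (6 * (6e-09)^2)
F = 8.03333e-12 N = 8.033 pN

8.033


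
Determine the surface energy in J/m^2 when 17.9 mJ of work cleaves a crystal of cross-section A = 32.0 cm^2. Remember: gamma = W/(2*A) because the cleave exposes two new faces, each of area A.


Convert: A = 32.0 cm^2 = 0.0032 m^2, W = 17.9 mJ = 0.0179 J
Cleaving exposes two faces of area A, so total new surface = 2*A and gamma = W / (2*A)
gamma = 0.0179 / (2 * 0.0032)
gamma = 2.797 J/m^2

2.797


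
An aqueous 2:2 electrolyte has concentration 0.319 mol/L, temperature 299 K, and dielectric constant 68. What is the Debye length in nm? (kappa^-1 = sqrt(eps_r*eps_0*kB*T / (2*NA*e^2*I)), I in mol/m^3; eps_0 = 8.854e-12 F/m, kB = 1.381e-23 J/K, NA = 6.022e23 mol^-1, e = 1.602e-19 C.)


Ionic strength I = 0.319 * 2^2 * 1000 = 1276 mol/m^3
kappa^-1 = sqrt(68 * 8.854e-12 * 1.381e-23 * 299 / (2 * 6.022e23 * (1.602e-19)^2 * 1276))
kappa^-1 = 0.251 nm

0.251


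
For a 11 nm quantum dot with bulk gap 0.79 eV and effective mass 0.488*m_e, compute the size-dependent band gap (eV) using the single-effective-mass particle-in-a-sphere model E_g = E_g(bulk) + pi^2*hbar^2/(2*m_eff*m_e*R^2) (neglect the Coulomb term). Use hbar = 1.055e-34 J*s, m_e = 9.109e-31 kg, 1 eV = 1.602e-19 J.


Radius R = 11/2 nm = 5.5e-09 m
Confinement energy dE = pi^2 * hbar^2 / (2 * m_eff * m_e * R^2)
dE = pi^2 * (1.055e-34)^2 / (2 * 0.488 * 9.109e-31 * (5.5e-09)^2) J, divided by 1.602e-19 J/eV
dE = 0.0255 eV
Total band gap = E_g(bulk) + dE = 0.79 + 0.0255 = 0.8155 eV

0.8155


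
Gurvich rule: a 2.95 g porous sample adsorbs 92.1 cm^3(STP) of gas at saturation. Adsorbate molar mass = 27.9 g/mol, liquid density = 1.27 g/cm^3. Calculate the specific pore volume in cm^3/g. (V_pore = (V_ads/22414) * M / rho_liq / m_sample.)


Moles adsorbed n = V_ads / 22414 = 92.1 / 22414 = 4.109039e-03 mol
Liquid volume V_liq = n * M / rho_liq = 4.109039e-03 * 27.9 / 1.27 = 0.09027 cm^3
Specific pore volume V_pore = V_liq / m_sample = 0.09027 / 2.95
V_pore = 0.0306 cm^3/g

0.0306


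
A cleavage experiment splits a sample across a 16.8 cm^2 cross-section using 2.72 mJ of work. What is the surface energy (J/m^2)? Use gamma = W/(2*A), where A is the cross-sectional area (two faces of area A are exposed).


Convert: A = 16.8 cm^2 = 0.00168 m^2, W = 2.72 mJ = 0.00272 J
Cleaving exposes two faces of area A, so total new surface = 2*A and gamma = W / (2*A)
gamma = 0.00272 / (2 * 0.00168)
gamma = 0.81 J/m^2

0.81


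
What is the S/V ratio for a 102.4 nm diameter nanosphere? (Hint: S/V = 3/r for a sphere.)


Radius r = 102.4/2 = 51.2 nm
S/V = 3 / r = 3 / 51.2
S/V = 0.0586 nm^-1

0.0586


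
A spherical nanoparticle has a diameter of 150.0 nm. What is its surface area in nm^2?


Radius r = 150.0/2 = 75 nm
Surface area SA = 4 * pi * r^2
SA = 4 * pi * (75)^2
SA = 70685.83 nm^2

70685.83


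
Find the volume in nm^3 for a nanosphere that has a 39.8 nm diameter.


Radius r = 39.8/2 = 19.9 nm
Volume V = (4/3) * pi * r^3
V = (4/3) * pi * (19.9)^3
V = 33010.18 nm^3

33010.18


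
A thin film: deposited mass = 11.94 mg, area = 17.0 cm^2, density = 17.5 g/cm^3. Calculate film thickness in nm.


Convert: m = 11.94 mg = 1.1940e-05 kg, A = 17.0 cm^2 = 1.7000e-03 m^2, rho = 17.5 g/cm^3 = 17500 kg/m^3
t = m / (A * rho)
t = 1.1940e-05 / (1.7000e-03 * 17500)
t = 4.0134e-07 m = 401.3 nm

401.3


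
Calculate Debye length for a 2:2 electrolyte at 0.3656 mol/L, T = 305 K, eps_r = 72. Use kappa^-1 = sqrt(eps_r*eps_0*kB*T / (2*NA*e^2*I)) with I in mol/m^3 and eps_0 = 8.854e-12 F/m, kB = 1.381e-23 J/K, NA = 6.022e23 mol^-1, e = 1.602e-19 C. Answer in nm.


Ionic strength I = 0.3656 * 2^2 * 1000 = 1462.4 mol/m^3
kappa^-1 = sqrt(72 * 8.854e-12 * 1.381e-23 * 305 / (2 * 6.022e23 * (1.602e-19)^2 * 1462.4))
kappa^-1 = 0.244 nm

0.244


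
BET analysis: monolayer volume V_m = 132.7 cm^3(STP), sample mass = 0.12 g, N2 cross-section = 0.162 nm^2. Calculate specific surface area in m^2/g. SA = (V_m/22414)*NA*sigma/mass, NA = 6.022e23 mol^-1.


Number of moles in monolayer = V_m / 22414 = 132.7 / 22414 = 0.00592041
Number of molecules = moles * NA = 0.00592041 * 6.022e23
SA = molecules * sigma / mass
SA = (132.7 / 22414) * 6.022e23 * 0.162e-18 / 0.12
SA = 4813.1 m^2/g

4813.1


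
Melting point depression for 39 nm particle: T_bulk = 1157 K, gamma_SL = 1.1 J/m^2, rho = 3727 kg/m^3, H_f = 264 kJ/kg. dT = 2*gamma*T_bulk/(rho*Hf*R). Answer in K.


Radius R = 39/2 = 19.5 nm = 1.95e-08 m
Convert H_f = 264 kJ/kg = 264000 J/kg
dT = 2 * gamma_SL * T_bulk / (rho * H_f * R)
dT = 2 * 1.1 * 1157 / (3727 * 264000 * 1.95e-08)
dT = 132.7 K

132.7


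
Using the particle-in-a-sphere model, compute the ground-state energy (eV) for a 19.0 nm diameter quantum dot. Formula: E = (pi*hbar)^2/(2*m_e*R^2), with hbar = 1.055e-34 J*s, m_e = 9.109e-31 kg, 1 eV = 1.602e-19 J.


Radius R = 19.0/2 = 9.5 nm = 9.5e-09 m
E = (pi * 1.055e-34)^2 / (2 * 9.109e-31 * (9.5e-09)^2)
E(J) = 6.68124e-22
E = E(J) / 1.602e-19 = 0.0042 eV

0.0042


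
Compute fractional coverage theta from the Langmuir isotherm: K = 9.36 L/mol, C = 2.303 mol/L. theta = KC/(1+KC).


Langmuir isotherm: theta = K*C / (1 + K*C)
K*C = 9.36 * 2.303 = 21.55608
theta = 21.55608 / (1 + 21.55608) = 21.55608 / 22.55608
theta = 0.9557

0.9557


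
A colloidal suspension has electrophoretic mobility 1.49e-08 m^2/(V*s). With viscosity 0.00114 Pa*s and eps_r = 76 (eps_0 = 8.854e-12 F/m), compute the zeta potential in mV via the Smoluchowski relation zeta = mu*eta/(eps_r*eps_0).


Smoluchowski equation: zeta = mu * eta / (eps_r * eps_0)
zeta = 1.49e-08 * 0.00114 / (76 * 8.854e-12)
zeta = 0.025243 V = 25.24 mV

25.24


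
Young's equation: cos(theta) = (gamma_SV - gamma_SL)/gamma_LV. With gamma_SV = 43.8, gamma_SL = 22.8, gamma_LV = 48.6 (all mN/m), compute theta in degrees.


cos(theta) = (gamma_SV - gamma_SL) / gamma_LV
cos(theta) = (43.8 - 22.8) / 48.6
cos(theta) = 0.432099
theta = arccos(0.432099) = 64.4 degrees

64.4


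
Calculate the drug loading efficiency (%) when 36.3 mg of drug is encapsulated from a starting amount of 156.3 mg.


Drug loading efficiency = (drug loaded / drug initial) * 100
DLE = 36.3 / 156.3 * 100
DLE = 0.2322 * 100
DLE = 23.22%

23.22


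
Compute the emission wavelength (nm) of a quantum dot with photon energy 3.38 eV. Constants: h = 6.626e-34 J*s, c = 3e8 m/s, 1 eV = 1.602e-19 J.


Convert energy: E = 3.38 eV = 3.38 * 1.602e-19 = 5.41476e-19 J
lambda = h*c / E = 6.626e-34 * 3e8 / 5.41476e-19
lambda = 3.67108e-07 m = 367.1 nm

367.1


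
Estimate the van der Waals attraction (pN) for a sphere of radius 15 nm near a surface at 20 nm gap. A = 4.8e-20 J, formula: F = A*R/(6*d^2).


Convert to SI: R = 15 nm = 1.5e-08 m, d = 20 nm = 2e-08 m
F = A * R / (6 * d^2)
F = 4.8e-20 * 1.5e-08 / (6 * (2e-08)^2)
F = 3e-13 N = 0.3 pN

0.3


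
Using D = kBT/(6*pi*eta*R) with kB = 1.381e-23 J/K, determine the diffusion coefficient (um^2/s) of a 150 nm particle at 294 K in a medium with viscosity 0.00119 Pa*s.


Radius R = 150/2 = 75 nm = 7.5e-08 m
D = kB*T / (6*pi*eta*R)
D = 1.381e-23 * 294 / (6 * pi * 0.00119 * 7.5e-08)
D = 2.41341e-12 m^2/s = 2.413 um^2/s

2.413


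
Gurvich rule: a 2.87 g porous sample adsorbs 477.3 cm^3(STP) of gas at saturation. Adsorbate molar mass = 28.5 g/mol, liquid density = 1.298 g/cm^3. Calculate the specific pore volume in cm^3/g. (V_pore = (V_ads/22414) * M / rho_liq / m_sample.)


Moles adsorbed n = V_ads / 22414 = 477.3 / 22414 = 2.129473e-02 mol
Liquid volume V_liq = n * M / rho_liq = 2.129473e-02 * 28.5 / 1.298 = 0.46757 cm^3
Specific pore volume V_pore = V_liq / m_sample = 0.46757 / 2.87
V_pore = 0.1629 cm^3/g

0.1629


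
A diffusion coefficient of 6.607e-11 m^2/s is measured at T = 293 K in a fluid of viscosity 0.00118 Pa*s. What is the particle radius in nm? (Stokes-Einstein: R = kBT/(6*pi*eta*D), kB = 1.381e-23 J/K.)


Stokes-Einstein: R = kB*T / (6*pi*eta*D)
R = 1.381e-23 * 293 / (6 * pi * 0.00118 * 6.607e-11)
R = 2.75343e-09 m = 2.75 nm

2.75


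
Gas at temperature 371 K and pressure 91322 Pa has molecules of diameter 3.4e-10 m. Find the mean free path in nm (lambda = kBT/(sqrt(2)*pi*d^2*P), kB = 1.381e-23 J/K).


Mean free path: lambda = kB*T / (sqrt(2) * pi * d^2 * P)
lambda = 1.381e-23 * 371 / (sqrt(2) * pi * (3.4e-10)^2 * 91322)
lambda = 1.09237e-07 m
lambda = 109.24 nm

109.24


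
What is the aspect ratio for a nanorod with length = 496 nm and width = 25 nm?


Aspect ratio AR = length / diameter
AR = 496 / 25
AR = 19.84

19.84


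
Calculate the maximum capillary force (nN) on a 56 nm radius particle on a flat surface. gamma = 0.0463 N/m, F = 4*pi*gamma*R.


Convert radius: R = 56 nm = 5.6e-08 m
F = 4 * pi * gamma * R
F = 4 * pi * 0.0463 * 5.6e-08
F = 3.25821e-08 N = 32.5821 nN

32.5821


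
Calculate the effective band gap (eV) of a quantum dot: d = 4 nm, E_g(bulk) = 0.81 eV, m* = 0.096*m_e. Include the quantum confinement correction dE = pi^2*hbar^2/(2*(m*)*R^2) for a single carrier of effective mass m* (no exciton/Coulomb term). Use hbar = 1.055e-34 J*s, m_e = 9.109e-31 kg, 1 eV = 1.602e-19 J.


Radius R = 4/2 nm = 2e-09 m
Confinement energy dE = pi^2 * hbar^2 / (2 * m_eff * m_e * R^2)
dE = pi^2 * (1.055e-34)^2 / (2 * 0.096 * 9.109e-31 * (2e-09)^2) J, divided by 1.602e-19 J/eV
dE = 0.9802 eV
Total band gap = E_g(bulk) + dE = 0.81 + 0.9802 = 1.7902 eV

1.7902


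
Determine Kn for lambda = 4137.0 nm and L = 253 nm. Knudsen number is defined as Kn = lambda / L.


Knudsen number Kn = lambda / L
Kn = 4137.0 / 253
Kn = 16.3518

16.3518


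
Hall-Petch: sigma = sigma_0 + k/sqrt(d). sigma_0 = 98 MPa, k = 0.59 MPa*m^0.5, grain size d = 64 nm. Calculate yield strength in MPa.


d = 64 nm = 6.4e-08 m
sqrt(d) = 0.0002529822
Hall-Petch contribution = k / sqrt(d) = 0.59 / 0.0002529822 = 2332.2 MPa
sigma = sigma_0 + k/sqrt(d) = 98 + 2332.2 = 2430.2 MPa

2430.2


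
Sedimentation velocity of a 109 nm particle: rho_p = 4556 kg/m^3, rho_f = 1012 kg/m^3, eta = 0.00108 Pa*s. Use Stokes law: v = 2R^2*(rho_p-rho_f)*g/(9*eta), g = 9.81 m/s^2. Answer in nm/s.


Radius R = 109/2 nm = 5.45e-08 m
Density difference = 4556 - 1012 = 3544 kg/m^3
v = 2 * R^2 * (rho_p - rho_f) * g / (9 * eta)
v = 2 * (5.45e-08)^2 * 3544 * 9.81 / (9 * 0.00108)
v = 2.12481e-08 m/s = 21.2481 nm/s

21.2481


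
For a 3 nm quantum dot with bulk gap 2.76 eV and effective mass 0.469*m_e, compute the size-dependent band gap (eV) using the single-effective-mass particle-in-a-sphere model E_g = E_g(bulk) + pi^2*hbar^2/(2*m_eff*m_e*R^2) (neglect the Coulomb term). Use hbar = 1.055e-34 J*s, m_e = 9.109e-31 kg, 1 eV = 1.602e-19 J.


Radius R = 3/2 nm = 1.5e-09 m
Confinement energy dE = pi^2 * hbar^2 / (2 * m_eff * m_e * R^2)
dE = pi^2 * (1.055e-34)^2 / (2 * 0.469 * 9.109e-31 * (1.5e-09)^2) J, divided by 1.602e-19 J/eV
dE = 0.3567 eV
Total band gap = E_g(bulk) + dE = 2.76 + 0.3567 = 3.1167 eV

3.1167


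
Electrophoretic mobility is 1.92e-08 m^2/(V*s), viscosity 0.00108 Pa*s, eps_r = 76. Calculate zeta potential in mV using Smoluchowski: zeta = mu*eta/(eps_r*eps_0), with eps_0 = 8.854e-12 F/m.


Smoluchowski equation: zeta = mu * eta / (eps_r * eps_0)
zeta = 1.92e-08 * 0.00108 / (76 * 8.854e-12)
zeta = 0.030816 V = 30.82 mV

30.82


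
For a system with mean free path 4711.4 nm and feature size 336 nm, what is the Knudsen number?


Knudsen number Kn = lambda / L
Kn = 4711.4 / 336
Kn = 14.022

14.022


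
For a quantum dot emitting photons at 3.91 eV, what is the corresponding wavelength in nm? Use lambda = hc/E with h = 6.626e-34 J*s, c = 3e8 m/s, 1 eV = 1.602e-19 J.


Convert energy: E = 3.91 eV = 3.91 * 1.602e-19 = 6.26382e-19 J
lambda = h*c / E = 6.626e-34 * 3e8 / 6.26382e-19
lambda = 3.17346e-07 m = 317.3 nm

317.3


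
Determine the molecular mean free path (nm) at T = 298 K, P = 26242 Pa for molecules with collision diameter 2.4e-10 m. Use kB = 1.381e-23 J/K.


Mean free path: lambda = kB*T / (sqrt(2) * pi * d^2 * P)
lambda = 1.381e-23 * 298 / (sqrt(2) * pi * (2.4e-10)^2 * 26242)
lambda = 6.1281e-07 m
lambda = 612.81 nm

612.81


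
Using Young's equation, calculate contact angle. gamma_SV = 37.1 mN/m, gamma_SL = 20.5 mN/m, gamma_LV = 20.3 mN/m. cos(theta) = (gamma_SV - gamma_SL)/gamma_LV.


cos(theta) = (gamma_SV - gamma_SL) / gamma_LV
cos(theta) = (37.1 - 20.5) / 20.3
cos(theta) = 0.817734
theta = arccos(0.817734) = 35.14 degrees

35.14


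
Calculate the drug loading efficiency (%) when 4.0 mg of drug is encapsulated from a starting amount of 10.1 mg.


Drug loading efficiency = (drug loaded / drug initial) * 100
DLE = 4.0 / 10.1 * 100
DLE = 0.396 * 100
DLE = 39.6%

39.6


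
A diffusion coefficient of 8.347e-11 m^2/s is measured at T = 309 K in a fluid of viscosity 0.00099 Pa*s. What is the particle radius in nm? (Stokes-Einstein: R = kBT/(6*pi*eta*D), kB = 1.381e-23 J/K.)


Stokes-Einstein: R = kB*T / (6*pi*eta*D)
R = 1.381e-23 * 309 / (6 * pi * 0.00099 * 8.347e-11)
R = 2.73959e-09 m = 2.74 nm

2.74


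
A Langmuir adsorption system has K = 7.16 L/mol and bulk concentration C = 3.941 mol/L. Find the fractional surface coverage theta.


Langmuir isotherm: theta = K*C / (1 + K*C)
K*C = 7.16 * 3.941 = 28.21756
theta = 28.21756 / (1 + 28.21756) = 28.21756 / 29.21756
theta = 0.9658

0.9658


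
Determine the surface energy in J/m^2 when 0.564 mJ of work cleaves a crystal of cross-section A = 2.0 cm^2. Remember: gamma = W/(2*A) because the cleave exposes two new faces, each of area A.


Convert: A = 2.0 cm^2 = 0.0002 m^2, W = 0.564 mJ = 0.000564 J
Cleaving exposes two faces of area A, so total new surface = 2*A and gamma = W / (2*A)
gamma = 0.000564 / (2 * 0.0002)
gamma = 1.41 J/m^2

1.41


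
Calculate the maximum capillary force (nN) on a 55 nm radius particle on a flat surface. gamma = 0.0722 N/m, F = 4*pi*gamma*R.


Convert radius: R = 55 nm = 5.5e-08 m
F = 4 * pi * gamma * R
F = 4 * pi * 0.0722 * 5.5e-08
F = 4.99011e-08 N = 49.9011 nN

49.9011


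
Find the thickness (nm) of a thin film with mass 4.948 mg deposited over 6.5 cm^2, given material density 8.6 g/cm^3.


Convert: m = 4.948 mg = 4.9480e-06 kg, A = 6.5 cm^2 = 6.5000e-04 m^2, rho = 8.6 g/cm^3 = 8600 kg/m^3
t = m / (A * rho)
t = 4.9480e-06 / (6.5000e-04 * 8600)
t = 8.8515e-07 m = 885.2 nm

885.2
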